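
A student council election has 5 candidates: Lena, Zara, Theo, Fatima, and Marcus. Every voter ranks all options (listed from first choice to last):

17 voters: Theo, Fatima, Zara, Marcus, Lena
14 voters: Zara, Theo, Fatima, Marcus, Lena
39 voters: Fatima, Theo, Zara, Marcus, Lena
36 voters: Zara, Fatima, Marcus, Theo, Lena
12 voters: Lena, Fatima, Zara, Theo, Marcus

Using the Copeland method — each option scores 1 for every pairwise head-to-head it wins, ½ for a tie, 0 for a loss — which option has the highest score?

Fatima

Lena: loses to Zara, Theo, Fatima, and Marcus → score 0.
Zara: beats Lena, Theo, and Marcus; loses to Fatima → score 3.
Theo: beats Lena and Marcus; loses to Zara and Fatima → score 2.
Fatima: beats Lena, Zara, Theo, and Marcus → score 4.
Marcus: beats Lena; loses to Zara, Theo, and Fatima → score 1.
Fatima has the best pairwise record.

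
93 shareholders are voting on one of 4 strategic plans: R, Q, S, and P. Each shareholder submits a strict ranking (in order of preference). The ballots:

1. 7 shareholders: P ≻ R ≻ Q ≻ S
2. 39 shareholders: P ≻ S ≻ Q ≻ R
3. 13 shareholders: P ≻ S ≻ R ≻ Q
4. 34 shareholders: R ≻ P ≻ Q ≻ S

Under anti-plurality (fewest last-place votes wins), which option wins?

Last-place votes: R 39, Q 13, S 41, P 0.
P is ranked last by the fewest voters, so P wins.

P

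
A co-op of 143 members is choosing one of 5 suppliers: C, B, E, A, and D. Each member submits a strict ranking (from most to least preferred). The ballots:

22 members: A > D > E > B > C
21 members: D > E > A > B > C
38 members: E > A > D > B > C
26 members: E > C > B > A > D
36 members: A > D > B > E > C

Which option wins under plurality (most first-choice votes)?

E

First-place votes: C 0, B 0, E 64, A 58, D 21.
E has the most first-place votes.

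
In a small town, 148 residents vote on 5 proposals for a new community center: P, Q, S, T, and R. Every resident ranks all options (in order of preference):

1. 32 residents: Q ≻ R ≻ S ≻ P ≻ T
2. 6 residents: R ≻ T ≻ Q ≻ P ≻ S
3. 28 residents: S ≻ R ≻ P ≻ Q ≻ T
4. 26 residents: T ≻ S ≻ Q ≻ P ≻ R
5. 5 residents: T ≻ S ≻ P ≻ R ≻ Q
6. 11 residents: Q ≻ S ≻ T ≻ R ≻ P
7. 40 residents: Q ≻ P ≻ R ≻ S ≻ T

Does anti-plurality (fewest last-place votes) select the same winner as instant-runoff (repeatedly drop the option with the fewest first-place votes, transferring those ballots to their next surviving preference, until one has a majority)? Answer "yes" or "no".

yes

Anti-plurality — last-place votes: P 11, Q 5, S 6, T 100, R 26. Winner: Q.
Instant-runoff — R1 P 0, Q 83, S 28, T 31, R 6 (Q winner). Winner: Q.
The two methods agree.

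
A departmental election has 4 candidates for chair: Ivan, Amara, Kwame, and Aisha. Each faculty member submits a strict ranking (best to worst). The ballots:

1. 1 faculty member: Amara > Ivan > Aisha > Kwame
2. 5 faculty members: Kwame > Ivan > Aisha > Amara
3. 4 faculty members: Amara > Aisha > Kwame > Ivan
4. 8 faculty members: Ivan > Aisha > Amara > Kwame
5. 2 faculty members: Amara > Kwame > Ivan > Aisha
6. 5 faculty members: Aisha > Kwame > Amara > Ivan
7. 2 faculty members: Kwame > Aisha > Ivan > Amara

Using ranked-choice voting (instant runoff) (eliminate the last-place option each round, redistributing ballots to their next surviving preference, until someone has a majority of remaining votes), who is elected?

Round 1: Ivan 8, Amara 7, Kwame 7, Aisha 5. Eliminate Aisha.
Round 2: Ivan 8, Amara 7, Kwame 12. Eliminate Amara.
Round 3: Ivan 9, Kwame 18. Kwame has a majority.

Kwame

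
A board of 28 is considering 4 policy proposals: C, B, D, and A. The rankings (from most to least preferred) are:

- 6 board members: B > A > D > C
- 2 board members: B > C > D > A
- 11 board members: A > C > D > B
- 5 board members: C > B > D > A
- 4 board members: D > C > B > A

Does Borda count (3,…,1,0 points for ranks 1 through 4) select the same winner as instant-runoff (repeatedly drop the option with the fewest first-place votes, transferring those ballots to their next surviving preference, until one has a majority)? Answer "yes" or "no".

Borda — scores: C 49, B 38, D 36, A 45. Winner: C.
Instant-runoff — R1 C 5, B 8, D 4, A 11 (D out); R2 C 9, B 8, A 11 (B out); R3 C 11, A 17 (A winner). Winner: A.
The two methods disagree.

no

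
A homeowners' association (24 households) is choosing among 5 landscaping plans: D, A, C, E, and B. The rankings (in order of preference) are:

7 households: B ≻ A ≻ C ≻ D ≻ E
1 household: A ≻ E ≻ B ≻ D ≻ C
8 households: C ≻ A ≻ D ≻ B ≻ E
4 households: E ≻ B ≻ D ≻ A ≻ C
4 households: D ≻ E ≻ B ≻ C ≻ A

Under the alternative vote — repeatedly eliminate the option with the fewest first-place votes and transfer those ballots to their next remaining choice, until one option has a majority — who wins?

Round 1: D 4, A 1, C 8, E 4, B 7. Eliminate A.
Round 2: D 4, C 8, E 5, B 7. Eliminate D.
Round 3: C 8, E 9, B 7. Eliminate B.
Round 4: C 15, E 9. C has a majority.

C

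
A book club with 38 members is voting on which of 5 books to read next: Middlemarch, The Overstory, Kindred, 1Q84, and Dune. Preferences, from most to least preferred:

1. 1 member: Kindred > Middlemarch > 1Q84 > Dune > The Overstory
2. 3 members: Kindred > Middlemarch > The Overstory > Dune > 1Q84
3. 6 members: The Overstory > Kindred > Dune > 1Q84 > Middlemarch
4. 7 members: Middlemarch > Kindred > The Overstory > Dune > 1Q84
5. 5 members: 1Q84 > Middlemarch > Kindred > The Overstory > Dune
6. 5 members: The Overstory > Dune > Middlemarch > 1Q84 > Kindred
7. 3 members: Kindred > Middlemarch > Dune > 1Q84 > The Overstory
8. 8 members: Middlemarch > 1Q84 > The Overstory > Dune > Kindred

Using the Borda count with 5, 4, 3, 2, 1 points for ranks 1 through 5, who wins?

Middlemarch: 1·4 + 3·4 + 6·1 + 7·5 + 5·4 + 5·3 + 3·4 + 8·5 = 144
The Overstory: 1·1 + 3·3 + 6·5 + 7·3 + 5·2 + 5·5 + 3·1 + 8·3 = 123
Kindred: 1·5 + 3·5 + 6·4 + 7·4 + 5·3 + 5·1 + 3·5 + 8·1 = 115
1Q84: 1·3 + 3·1 + 6·2 + 7·1 + 5·5 + 5·2 + 3·2 + 8·4 = 98
Dune: 1·2 + 3·2 + 6·3 + 7·2 + 5·1 + 5·4 + 3·3 + 8·2 = 90
Middlemarch has the highest Borda score (144).

Middlemarch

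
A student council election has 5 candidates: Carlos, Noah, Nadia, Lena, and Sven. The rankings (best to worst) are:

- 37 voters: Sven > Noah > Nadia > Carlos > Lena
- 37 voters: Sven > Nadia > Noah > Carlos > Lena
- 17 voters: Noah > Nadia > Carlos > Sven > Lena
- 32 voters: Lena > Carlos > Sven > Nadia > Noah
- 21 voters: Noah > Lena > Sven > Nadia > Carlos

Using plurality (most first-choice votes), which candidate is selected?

Sven

First-place votes: Carlos 0, Noah 38, Nadia 0, Lena 32, Sven 74.
Sven has the most first-place votes.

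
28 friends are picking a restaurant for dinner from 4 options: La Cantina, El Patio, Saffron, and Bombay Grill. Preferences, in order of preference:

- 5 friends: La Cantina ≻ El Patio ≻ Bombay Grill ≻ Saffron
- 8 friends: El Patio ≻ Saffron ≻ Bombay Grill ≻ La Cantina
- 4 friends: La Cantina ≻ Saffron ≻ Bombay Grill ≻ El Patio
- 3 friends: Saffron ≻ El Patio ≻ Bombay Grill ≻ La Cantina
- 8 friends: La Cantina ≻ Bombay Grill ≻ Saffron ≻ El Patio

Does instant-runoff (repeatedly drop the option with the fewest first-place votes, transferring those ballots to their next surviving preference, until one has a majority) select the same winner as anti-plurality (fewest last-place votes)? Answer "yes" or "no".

no

Instant-runoff — R1 La Cantina 17, El Patio 8, Saffron 3, Bombay Grill 0 (La Cantina winner). Winner: La Cantina.
Anti-plurality — last-place votes: La Cantina 11, El Patio 12, Saffron 5, Bombay Grill 0. Winner: Bombay Grill.
The two methods disagree.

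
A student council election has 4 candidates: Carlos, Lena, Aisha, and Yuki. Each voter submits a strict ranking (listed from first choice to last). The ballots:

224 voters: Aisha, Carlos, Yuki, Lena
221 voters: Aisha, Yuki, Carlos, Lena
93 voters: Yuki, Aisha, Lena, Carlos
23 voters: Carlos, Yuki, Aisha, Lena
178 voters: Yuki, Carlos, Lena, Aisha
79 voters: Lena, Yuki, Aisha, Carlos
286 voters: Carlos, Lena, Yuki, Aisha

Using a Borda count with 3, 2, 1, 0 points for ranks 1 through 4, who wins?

Carlos: 224·2 + 221·1 + 93·0 + 23·3 + 178·2 + 79·0 + 286·3 = 1952
Lena: 224·0 + 221·0 + 93·1 + 23·0 + 178·1 + 79·3 + 286·2 = 1080
Aisha: 224·3 + 221·3 + 93·2 + 23·1 + 178·0 + 79·1 + 286·0 = 1623
Yuki: 224·1 + 221·2 + 93·3 + 23·2 + 178·3 + 79·2 + 286·1 = 1969
Yuki has the highest Borda score (1969).

Yuki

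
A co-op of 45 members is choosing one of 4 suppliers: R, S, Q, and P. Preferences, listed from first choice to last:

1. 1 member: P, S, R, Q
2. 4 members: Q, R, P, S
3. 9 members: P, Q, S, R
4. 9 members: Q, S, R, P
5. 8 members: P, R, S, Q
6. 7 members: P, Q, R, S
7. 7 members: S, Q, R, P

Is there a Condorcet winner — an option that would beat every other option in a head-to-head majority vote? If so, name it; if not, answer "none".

P vs R: 25–20 for P.
P vs S: 29–16 for P.
P vs Q: 25–20 for P.
P beats every other option head-to-head.

P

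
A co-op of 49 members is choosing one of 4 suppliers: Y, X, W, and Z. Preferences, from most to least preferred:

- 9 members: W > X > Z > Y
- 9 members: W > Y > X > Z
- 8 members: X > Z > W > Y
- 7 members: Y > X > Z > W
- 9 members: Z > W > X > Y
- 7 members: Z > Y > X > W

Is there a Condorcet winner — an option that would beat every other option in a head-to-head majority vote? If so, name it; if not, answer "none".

none

Checking pairwise contests:
X beats Y 26–23.
W beats X 27–22.
Z beats W 31–18.
X beats Z 33–16.
Every option loses at least one head-to-head, so there is no Condorcet winner.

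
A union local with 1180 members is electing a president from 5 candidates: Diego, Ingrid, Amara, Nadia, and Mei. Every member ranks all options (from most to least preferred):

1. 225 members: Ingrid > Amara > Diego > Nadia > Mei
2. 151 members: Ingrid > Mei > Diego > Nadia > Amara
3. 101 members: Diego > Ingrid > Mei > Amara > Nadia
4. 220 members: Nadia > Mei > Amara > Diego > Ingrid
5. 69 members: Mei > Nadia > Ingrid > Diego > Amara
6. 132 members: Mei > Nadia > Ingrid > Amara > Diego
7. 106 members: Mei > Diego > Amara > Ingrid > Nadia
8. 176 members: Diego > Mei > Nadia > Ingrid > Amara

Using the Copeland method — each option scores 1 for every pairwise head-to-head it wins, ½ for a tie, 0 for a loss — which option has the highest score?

Diego: beats Ingrid, Amara, and Nadia; loses to Mei → score 3.
Ingrid: beats Amara; loses to Diego, Nadia, and Mei → score 1.
Amara: loses to Diego, Ingrid, Nadia, and Mei → score 0.
Nadia: beats Ingrid and Amara; loses to Diego and Mei → score 2.
Mei: beats Diego, Ingrid, Amara, and Nadia → score 4.
Mei has the best pairwise record.

Mei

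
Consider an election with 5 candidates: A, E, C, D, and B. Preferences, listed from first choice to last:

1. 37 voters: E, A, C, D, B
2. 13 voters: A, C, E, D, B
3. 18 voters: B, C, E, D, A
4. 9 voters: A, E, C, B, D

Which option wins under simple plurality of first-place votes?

First-place votes: A 22, E 37, C 0, D 0, B 18.
E has the most first-place votes.

E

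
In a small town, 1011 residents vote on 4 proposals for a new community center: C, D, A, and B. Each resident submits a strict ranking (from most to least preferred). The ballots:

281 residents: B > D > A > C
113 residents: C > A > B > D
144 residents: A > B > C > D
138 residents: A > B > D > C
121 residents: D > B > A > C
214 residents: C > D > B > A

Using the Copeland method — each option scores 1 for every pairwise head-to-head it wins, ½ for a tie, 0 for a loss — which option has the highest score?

B

C: loses to D, A, and B → score 0.
D: beats C and A; loses to B → score 2.
A: beats C; loses to D and B → score 1.
B: beats C, D, and A → score 3.
B has the best pairwise record.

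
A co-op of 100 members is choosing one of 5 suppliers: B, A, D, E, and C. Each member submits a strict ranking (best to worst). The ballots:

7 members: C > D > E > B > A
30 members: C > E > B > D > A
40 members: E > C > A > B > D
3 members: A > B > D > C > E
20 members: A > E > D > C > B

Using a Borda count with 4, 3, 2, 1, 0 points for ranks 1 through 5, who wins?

E

B: 7·1 + 30·2 + 40·1 + 3·3 + 20·0 = 116
A: 7·0 + 30·0 + 40·2 + 3·4 + 20·4 = 172
D: 7·3 + 30·1 + 40·0 + 3·2 + 20·2 = 97
E: 7·2 + 30·3 + 40·4 + 3·0 + 20·3 = 324
C: 7·4 + 30·4 + 40·3 + 3·1 + 20·1 = 291
E has the highest Borda score (324).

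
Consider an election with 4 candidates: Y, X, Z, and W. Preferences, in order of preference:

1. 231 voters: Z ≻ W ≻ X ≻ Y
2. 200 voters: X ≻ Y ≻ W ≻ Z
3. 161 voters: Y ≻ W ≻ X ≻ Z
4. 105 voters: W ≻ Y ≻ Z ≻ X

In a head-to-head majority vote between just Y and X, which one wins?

X

Voters preferring Y to X: 266; preferring X to Y: 431.
X wins the head-to-head.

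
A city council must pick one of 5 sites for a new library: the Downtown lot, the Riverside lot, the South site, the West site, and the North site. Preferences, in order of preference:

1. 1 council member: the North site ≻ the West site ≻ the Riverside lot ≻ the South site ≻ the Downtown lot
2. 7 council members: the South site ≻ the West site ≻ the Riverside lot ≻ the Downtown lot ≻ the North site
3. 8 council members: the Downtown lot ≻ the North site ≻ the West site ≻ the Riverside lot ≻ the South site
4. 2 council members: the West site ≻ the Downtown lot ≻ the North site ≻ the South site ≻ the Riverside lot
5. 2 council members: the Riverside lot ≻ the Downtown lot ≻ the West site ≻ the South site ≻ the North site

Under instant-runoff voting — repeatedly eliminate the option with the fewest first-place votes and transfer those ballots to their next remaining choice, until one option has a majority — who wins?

the Downtown lot

Round 1: the Downtown lot 8, the Riverside lot 2, the South site 7, the West site 2, the North site 1. Eliminate the North site.
Round 2: the Downtown lot 8, the Riverside lot 2, the South site 7, the West site 3. Eliminate the Riverside lot.
Round 3: the Downtown lot 10, the South site 7, the West site 3. Eliminate the West site.
Round 4: the Downtown lot 12, the South site 8. The Downtown lot has a majority.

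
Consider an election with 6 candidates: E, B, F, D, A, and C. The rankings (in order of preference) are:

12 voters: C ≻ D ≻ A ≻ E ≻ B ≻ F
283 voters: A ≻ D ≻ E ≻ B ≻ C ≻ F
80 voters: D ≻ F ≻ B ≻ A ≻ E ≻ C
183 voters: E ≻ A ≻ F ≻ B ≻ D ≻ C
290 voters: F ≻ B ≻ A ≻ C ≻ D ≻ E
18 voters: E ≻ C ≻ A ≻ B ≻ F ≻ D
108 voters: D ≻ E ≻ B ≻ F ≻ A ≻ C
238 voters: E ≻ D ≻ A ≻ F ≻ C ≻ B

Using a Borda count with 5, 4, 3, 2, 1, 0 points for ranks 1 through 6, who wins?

A

E: 12·2 + 283·3 + 80·1 + 183·5 + 290·0 + 18·5 + 108·4 + 238·5 = 3580
B: 12·1 + 283·2 + 80·3 + 183·2 + 290·4 + 18·2 + 108·3 + 238·0 = 2704
F: 12·0 + 283·0 + 80·4 + 183·3 + 290·5 + 18·1 + 108·2 + 238·2 = 3029
D: 12·4 + 283·4 + 80·5 + 183·1 + 290·1 + 18·0 + 108·5 + 238·4 = 3545
A: 12·3 + 283·5 + 80·2 + 183·4 + 290·3 + 18·3 + 108·1 + 238·3 = 4089
C: 12·5 + 283·1 + 80·0 + 183·0 + 290·2 + 18·4 + 108·0 + 238·1 = 1233
A has the highest Borda score (4089).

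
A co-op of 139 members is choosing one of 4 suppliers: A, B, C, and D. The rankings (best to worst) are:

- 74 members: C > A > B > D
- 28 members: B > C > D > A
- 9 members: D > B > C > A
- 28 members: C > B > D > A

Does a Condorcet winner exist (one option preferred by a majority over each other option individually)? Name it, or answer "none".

C

C vs A: 139–0 for C.
C vs B: 102–37 for C.
C vs D: 130–9 for C.
C beats every other option head-to-head.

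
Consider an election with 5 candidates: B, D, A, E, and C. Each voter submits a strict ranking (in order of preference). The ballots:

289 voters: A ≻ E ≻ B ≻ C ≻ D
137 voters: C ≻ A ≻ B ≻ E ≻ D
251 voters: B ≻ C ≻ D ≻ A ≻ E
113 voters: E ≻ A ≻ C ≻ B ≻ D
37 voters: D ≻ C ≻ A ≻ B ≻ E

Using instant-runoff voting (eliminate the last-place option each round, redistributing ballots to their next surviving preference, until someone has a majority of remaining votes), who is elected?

Round 1: B 251, D 37, A 289, E 113, C 137. Eliminate D.
Round 2: B 251, A 289, E 113, C 174. Eliminate E.
Round 3: B 251, A 402, C 174. Eliminate C.
Round 4: B 251, A 576. A has a majority.

A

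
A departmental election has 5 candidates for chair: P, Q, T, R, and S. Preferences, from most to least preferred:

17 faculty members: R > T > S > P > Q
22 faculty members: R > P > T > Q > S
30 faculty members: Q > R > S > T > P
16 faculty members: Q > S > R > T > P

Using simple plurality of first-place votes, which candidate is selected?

First-place votes: P 0, Q 46, T 0, R 39, S 0.
Q has the most first-place votes.

Q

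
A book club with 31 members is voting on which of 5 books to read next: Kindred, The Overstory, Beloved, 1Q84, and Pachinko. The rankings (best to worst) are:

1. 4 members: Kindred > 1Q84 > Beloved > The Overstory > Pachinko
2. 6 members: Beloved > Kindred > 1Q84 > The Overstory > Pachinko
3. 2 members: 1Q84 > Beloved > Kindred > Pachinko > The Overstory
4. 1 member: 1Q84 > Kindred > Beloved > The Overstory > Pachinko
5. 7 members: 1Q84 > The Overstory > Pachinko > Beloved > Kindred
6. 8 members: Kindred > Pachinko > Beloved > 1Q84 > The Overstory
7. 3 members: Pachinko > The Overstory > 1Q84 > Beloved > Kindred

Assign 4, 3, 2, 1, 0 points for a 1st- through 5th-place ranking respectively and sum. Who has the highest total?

1Q84

Kindred: 4·4 + 6·3 + 2·2 + 1·3 + 7·0 + 8·4 + 3·0 = 73
The Overstory: 4·1 + 6·1 + 2·0 + 1·1 + 7·3 + 8·0 + 3·3 = 41
Beloved: 4·2 + 6·4 + 2·3 + 1·2 + 7·1 + 8·2 + 3·1 = 66
1Q84: 4·3 + 6·2 + 2·4 + 1·4 + 7·4 + 8·1 + 3·2 = 78
Pachinko: 4·0 + 6·0 + 2·1 + 1·0 + 7·2 + 8·3 + 3·4 = 52
1Q84 has the highest Borda score (78).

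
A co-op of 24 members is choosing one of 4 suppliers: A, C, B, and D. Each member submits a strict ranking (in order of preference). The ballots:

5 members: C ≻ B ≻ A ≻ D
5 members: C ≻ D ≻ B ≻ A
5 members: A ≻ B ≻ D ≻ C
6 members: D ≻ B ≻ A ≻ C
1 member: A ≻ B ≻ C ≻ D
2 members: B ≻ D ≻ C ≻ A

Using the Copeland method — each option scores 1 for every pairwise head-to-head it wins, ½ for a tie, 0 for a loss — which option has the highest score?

A: ties C; loses to B and D → score 0.5.
C: ties A; loses to B and D → score 0.5.
B: beats A, C, and D → score 3.
D: beats A and C; loses to B → score 2.
B has the best pairwise record.

B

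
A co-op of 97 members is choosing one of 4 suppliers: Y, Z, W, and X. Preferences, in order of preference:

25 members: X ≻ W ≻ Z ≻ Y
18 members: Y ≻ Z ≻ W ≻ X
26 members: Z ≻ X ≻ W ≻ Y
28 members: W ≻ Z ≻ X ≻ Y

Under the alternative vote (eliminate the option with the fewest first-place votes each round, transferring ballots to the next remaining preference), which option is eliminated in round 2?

Round 1: Y 18, Z 26, W 28, X 25. Eliminate Y.
Round 2: Z 44, W 28, X 25. Eliminate X.

X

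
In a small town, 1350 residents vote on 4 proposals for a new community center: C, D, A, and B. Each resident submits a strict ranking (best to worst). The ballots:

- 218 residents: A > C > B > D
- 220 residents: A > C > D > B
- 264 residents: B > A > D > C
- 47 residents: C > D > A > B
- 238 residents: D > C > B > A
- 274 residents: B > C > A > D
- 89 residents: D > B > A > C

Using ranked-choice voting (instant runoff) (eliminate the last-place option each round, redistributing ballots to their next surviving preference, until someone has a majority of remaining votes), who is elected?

B

Round 1: C 47, D 327, A 438, B 538. Eliminate C.
Round 2: D 374, A 438, B 538. Eliminate D.
Round 3: A 485, B 865. B has a majority.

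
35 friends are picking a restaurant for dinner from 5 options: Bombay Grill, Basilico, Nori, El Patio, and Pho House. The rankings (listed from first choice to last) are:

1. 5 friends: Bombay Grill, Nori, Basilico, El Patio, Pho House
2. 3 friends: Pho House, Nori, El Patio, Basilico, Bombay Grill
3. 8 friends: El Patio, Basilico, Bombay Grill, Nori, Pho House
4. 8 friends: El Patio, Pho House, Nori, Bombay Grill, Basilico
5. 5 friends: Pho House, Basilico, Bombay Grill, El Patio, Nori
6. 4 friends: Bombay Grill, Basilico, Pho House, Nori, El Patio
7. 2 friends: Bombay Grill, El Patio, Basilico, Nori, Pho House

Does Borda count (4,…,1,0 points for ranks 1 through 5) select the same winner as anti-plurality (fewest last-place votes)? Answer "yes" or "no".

no

Borda — scores: Bombay Grill 78, Basilico 68, Nori 54, El Patio 86, Pho House 64. Winner: El Patio.
Anti-plurality — last-place votes: Bombay Grill 3, Basilico 8, Nori 5, El Patio 4, Pho House 15. Winner: Bombay Grill.
The two methods disagree.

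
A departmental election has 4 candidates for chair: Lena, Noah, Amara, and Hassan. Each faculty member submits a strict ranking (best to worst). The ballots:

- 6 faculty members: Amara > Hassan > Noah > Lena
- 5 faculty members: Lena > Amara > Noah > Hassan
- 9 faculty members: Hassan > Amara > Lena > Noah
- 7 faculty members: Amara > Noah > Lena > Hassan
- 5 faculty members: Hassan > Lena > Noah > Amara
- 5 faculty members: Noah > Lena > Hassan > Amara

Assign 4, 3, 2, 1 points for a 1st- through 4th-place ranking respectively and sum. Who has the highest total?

Lena: 6·1 + 5·4 + 9·2 + 7·2 + 5·3 + 5·3 = 88
Noah: 6·2 + 5·2 + 9·1 + 7·3 + 5·2 + 5·4 = 82
Amara: 6·4 + 5·3 + 9·3 + 7·4 + 5·1 + 5·1 = 104
Hassan: 6·3 + 5·1 + 9·4 + 7·1 + 5·4 + 5·2 = 96
Amara has the highest Borda score (104).

Amara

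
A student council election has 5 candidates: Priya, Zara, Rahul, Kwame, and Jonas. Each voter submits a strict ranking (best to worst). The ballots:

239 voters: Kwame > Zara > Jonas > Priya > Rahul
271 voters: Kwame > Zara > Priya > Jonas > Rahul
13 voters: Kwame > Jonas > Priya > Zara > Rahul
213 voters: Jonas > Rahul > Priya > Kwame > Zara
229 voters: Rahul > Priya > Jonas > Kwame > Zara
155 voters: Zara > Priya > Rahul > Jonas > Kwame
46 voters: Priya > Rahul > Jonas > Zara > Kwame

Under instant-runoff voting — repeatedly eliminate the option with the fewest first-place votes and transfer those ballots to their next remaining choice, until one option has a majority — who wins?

Rahul

Round 1: Priya 46, Zara 155, Rahul 229, Kwame 523, Jonas 213. Eliminate Priya.
Round 2: Zara 155, Rahul 275, Kwame 523, Jonas 213. Eliminate Zara.
Round 3: Rahul 430, Kwame 523, Jonas 213. Eliminate Jonas.
Round 4: Rahul 643, Kwame 523. Rahul has a majority.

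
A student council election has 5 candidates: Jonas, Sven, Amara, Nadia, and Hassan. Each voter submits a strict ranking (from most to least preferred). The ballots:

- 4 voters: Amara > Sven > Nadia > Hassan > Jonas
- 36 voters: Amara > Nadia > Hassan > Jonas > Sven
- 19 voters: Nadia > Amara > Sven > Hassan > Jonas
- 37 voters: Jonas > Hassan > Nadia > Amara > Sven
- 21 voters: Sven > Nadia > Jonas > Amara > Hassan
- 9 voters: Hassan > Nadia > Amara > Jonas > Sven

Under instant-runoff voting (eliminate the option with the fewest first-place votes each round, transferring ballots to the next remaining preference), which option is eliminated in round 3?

Jonas

Round 1: Jonas 37, Sven 21, Amara 40, Nadia 19, Hassan 9. Eliminate Hassan.
Round 2: Jonas 37, Sven 21, Amara 40, Nadia 28. Eliminate Sven.
Round 3: Jonas 37, Amara 40, Nadia 49. Eliminate Jonas.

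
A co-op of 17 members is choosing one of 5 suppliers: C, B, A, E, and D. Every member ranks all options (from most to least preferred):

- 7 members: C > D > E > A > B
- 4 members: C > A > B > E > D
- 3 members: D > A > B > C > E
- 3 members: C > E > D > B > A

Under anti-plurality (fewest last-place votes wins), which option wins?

Last-place votes: C 0, B 7, A 3, E 3, D 4.
C is ranked last by the fewest voters, so C wins.

C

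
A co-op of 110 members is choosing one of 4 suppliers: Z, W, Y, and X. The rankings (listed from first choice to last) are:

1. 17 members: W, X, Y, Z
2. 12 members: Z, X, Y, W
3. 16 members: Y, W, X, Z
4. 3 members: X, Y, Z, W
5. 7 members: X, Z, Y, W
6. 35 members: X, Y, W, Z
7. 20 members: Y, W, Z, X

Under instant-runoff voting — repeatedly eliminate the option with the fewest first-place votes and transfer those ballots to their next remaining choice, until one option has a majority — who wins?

Round 1: Z 12, W 17, Y 36, X 45. Eliminate Z.
Round 2: W 17, Y 36, X 57. X has a majority.

X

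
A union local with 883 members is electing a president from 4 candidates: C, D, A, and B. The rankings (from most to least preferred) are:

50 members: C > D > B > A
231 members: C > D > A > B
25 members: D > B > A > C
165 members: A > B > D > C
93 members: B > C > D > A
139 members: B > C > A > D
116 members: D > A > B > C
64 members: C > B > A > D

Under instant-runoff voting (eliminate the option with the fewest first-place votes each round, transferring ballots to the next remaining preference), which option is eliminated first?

Round 1: C 345, D 141, A 165, B 232. Eliminate D.

D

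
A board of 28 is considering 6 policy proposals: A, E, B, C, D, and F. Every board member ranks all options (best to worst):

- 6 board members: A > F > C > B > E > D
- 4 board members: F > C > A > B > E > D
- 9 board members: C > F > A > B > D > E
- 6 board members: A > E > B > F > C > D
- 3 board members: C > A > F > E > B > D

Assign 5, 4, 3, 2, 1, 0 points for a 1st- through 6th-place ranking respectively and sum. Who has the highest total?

A

A: 6·5 + 4·3 + 9·3 + 6·5 + 3·4 = 111
E: 6·1 + 4·1 + 9·0 + 6·4 + 3·2 = 40
B: 6·2 + 4·2 + 9·2 + 6·3 + 3·1 = 59
C: 6·3 + 4·4 + 9·5 + 6·1 + 3·5 = 100
D: 6·0 + 4·0 + 9·1 + 6·0 + 3·0 = 9
F: 6·4 + 4·5 + 9·4 + 6·2 + 3·3 = 101
A has the highest Borda score (111).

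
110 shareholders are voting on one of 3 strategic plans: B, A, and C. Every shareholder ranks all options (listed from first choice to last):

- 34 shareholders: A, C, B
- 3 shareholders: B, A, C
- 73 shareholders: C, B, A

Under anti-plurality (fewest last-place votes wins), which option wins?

C

Last-place votes: B 34, A 73, C 3.
C is ranked last by the fewest voters, so C wins.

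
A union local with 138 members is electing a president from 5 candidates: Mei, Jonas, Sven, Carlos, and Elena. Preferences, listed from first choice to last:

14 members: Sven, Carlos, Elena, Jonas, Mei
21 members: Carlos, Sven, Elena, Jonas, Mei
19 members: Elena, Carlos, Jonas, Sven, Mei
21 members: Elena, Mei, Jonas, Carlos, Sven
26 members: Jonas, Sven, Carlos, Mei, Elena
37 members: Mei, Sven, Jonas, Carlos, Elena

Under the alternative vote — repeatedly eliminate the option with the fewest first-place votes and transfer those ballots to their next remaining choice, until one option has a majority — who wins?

Round 1: Mei 37, Jonas 26, Sven 14, Carlos 21, Elena 40. Eliminate Sven.
Round 2: Mei 37, Jonas 26, Carlos 35, Elena 40. Eliminate Jonas.
Round 3: Mei 37, Carlos 61, Elena 40. Eliminate Mei.
Round 4: Carlos 98, Elena 40. Carlos has a majority.

Carlos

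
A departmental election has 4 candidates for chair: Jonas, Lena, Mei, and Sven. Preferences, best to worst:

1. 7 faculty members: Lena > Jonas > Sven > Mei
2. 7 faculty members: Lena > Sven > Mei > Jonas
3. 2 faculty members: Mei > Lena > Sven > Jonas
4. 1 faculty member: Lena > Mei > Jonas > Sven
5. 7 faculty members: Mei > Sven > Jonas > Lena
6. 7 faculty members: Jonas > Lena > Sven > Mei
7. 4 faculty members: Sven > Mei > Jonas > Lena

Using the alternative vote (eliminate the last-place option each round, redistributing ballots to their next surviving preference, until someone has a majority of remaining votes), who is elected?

Lena

Round 1: Jonas 7, Lena 15, Mei 9, Sven 4. Eliminate Sven.
Round 2: Jonas 7, Lena 15, Mei 13. Eliminate Jonas.
Round 3: Lena 22, Mei 13. Lena has a majority.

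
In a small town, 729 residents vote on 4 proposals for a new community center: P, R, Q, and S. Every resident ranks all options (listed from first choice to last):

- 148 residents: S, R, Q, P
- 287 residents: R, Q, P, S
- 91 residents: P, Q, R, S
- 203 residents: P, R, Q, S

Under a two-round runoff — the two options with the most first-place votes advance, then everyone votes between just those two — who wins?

Round 1 first-place votes: P 294, R 287, Q 0, S 148.
P and R advance.
Runoff: P is preferred to R by 294 voters; R by 435.
R wins the runoff.

R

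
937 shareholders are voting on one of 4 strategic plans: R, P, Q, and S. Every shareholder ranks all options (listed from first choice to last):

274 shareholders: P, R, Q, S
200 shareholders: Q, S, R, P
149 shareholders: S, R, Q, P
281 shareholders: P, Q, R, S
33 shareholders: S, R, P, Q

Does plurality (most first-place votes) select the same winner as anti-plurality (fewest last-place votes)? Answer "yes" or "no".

no

Plurality — first-place votes: R 0, P 555, Q 200, S 182. Winner: P.
Anti-plurality — last-place votes: R 0, P 349, Q 33, S 555. Winner: R.
The two methods disagree.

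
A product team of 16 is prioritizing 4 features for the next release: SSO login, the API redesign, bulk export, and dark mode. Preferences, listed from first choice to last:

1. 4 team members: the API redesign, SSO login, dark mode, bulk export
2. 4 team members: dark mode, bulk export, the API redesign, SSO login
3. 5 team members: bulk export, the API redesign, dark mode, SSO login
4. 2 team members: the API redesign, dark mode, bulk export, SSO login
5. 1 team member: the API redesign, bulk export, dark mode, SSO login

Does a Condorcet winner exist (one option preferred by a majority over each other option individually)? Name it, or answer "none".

Checking pairwise contests:
the API redesign beats SSO login 16–0.
bulk export beats the API redesign 9–7.
dark mode beats bulk export 10–6.
the API redesign beats dark mode 12–4.
Every option loses at least one head-to-head, so there is no Condorcet winner.

none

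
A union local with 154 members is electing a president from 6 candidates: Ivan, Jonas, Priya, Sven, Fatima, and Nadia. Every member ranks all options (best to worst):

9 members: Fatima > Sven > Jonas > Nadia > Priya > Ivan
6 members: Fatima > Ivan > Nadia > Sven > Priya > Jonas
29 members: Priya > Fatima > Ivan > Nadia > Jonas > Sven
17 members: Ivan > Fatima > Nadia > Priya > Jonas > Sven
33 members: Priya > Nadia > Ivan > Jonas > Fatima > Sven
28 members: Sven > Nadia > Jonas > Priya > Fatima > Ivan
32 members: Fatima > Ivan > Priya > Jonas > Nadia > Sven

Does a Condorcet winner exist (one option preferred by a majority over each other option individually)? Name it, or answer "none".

Priya

Priya vs Ivan: 99–55 for Priya.
Priya vs Jonas: 117–37 for Priya.
Priya vs Sven: 111–43 for Priya.
Priya vs Fatima: 90–64 for Priya.
Priya vs Nadia: 94–60 for Priya.
Priya beats every other option head-to-head.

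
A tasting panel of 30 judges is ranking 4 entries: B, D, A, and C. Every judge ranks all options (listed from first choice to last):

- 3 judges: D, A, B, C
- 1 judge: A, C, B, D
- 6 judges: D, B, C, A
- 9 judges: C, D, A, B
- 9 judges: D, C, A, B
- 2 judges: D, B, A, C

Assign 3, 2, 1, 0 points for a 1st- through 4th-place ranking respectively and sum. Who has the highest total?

B: 3·1 + 1·1 + 6·2 + 9·0 + 9·0 + 2·2 = 20
D: 3·3 + 1·0 + 6·3 + 9·2 + 9·3 + 2·3 = 78
A: 3·2 + 1·3 + 6·0 + 9·1 + 9·1 + 2·1 = 29
C: 3·0 + 1·2 + 6·1 + 9·3 + 9·2 + 2·0 = 53
D has the highest Borda score (78).

D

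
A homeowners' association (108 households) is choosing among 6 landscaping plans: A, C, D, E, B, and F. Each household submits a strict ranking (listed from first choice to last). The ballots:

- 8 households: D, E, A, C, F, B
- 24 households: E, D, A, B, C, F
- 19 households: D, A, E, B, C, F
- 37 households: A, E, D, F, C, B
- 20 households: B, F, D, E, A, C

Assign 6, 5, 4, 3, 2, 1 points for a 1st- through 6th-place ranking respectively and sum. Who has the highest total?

A: 8·4 + 24·4 + 19·5 + 37·6 + 20·2 = 485
C: 8·3 + 24·2 + 19·2 + 37·2 + 20·1 = 204
D: 8·6 + 24·5 + 19·6 + 37·4 + 20·4 = 510
E: 8·5 + 24·6 + 19·4 + 37·5 + 20·3 = 505
B: 8·1 + 24·3 + 19·3 + 37·1 + 20·6 = 294
F: 8·2 + 24·1 + 19·1 + 37·3 + 20·5 = 270
D has the highest Borda score (510).

D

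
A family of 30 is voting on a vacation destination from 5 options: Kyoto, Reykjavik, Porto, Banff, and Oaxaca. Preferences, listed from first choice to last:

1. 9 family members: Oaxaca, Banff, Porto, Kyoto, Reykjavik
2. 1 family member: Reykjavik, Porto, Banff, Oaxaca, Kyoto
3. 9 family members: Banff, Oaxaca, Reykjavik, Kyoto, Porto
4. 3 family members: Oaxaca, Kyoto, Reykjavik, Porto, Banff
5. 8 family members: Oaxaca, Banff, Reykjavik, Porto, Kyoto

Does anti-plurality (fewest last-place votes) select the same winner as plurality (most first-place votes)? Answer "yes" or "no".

Anti-plurality — last-place votes: Kyoto 9, Reykjavik 9, Porto 9, Banff 3, Oaxaca 0. Winner: Oaxaca.
Plurality — first-place votes: Kyoto 0, Reykjavik 1, Porto 0, Banff 9, Oaxaca 20. Winner: Oaxaca.
The two methods agree.

yes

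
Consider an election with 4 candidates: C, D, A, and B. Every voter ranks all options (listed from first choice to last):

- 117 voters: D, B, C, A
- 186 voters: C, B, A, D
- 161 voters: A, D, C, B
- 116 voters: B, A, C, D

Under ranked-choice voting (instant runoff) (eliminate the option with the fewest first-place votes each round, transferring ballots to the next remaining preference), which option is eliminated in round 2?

D

Round 1: C 186, D 117, A 161, B 116. Eliminate B.
Round 2: C 186, D 117, A 277. Eliminate D.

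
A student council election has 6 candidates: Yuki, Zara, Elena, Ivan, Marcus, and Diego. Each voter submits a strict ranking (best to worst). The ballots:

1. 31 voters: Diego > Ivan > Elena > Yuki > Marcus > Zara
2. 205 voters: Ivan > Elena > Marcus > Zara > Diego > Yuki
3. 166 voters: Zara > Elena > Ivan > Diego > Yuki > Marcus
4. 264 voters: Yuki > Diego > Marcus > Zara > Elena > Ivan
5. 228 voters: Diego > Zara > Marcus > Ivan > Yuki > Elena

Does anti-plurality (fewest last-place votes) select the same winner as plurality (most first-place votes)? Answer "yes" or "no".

Anti-plurality — last-place votes: Yuki 205, Zara 31, Elena 228, Ivan 264, Marcus 166, Diego 0. Winner: Diego.
Plurality — first-place votes: Yuki 264, Zara 166, Elena 0, Ivan 205, Marcus 0, Diego 259. Winner: Yuki.
The two methods disagree.

no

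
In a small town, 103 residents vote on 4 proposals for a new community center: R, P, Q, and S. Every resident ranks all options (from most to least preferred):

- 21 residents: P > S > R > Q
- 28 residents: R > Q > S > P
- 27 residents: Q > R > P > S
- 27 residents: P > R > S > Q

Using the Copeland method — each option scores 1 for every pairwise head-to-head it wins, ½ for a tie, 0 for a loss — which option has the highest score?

R: beats P, Q, and S → score 3.
P: beats S; loses to R and Q → score 1.
Q: beats P and S; loses to R → score 2.
S: loses to R, P, and Q → score 0.
R has the best pairwise record.

R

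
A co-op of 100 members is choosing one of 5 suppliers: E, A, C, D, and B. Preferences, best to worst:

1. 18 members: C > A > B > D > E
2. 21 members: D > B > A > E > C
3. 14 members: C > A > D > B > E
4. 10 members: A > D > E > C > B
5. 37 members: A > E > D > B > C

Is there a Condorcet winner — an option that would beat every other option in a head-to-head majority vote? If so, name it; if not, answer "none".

A

A vs E: 100–0 for A.
A vs C: 68–32 for A.
A vs D: 79–21 for A.
A vs B: 79–21 for A.
A beats every other option head-to-head.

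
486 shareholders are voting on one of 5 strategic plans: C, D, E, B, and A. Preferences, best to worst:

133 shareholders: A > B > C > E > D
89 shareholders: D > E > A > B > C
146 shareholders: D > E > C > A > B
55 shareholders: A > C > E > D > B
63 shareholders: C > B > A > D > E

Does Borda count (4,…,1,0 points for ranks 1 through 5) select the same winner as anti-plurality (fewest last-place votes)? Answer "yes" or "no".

yes

Borda — scores: C 975, D 1058, E 948, B 677, A 1202. Winner: A.
Anti-plurality — last-place votes: C 89, D 133, E 63, B 201, A 0. Winner: A.
The two methods agree.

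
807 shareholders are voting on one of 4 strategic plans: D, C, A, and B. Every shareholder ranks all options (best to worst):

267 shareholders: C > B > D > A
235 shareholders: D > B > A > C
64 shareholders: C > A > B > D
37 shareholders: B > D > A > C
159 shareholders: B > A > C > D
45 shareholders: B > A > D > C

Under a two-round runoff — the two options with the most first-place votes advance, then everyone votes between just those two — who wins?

B

Round 1 first-place votes: D 235, C 331, A 0, B 241.
C and B advance.
Runoff: C is preferred to B by 331 voters; B by 476.
B wins the runoff.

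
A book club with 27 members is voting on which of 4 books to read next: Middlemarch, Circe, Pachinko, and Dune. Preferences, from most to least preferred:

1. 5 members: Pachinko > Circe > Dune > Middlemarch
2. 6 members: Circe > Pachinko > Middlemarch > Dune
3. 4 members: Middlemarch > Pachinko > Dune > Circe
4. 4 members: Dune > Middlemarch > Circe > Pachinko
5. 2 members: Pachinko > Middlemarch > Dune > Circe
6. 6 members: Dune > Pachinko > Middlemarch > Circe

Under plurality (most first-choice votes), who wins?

First-place votes: Middlemarch 4, Circe 6, Pachinko 7, Dune 10.
Dune has the most first-place votes.

Dune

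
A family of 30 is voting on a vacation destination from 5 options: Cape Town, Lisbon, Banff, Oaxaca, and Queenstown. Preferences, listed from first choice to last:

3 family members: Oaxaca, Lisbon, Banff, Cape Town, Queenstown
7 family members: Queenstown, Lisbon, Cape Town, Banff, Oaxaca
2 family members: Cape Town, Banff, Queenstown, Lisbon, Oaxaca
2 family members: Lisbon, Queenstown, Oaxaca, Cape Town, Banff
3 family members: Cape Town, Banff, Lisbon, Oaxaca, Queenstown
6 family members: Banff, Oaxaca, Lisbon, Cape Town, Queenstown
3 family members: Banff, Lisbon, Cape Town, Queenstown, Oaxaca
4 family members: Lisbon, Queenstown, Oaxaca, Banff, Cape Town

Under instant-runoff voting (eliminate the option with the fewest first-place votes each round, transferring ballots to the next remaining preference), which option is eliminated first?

Oaxaca

Round 1: Cape Town 5, Lisbon 6, Banff 9, Oaxaca 3, Queenstown 7. Eliminate Oaxaca.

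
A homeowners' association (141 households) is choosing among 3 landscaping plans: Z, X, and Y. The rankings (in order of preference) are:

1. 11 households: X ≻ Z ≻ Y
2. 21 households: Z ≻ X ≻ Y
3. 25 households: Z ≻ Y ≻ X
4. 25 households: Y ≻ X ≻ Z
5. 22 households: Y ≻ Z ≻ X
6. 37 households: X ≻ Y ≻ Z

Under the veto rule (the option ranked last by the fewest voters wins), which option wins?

Y

Last-place votes: Z 62, X 47, Y 32.
Y is ranked last by the fewest voters, so Y wins.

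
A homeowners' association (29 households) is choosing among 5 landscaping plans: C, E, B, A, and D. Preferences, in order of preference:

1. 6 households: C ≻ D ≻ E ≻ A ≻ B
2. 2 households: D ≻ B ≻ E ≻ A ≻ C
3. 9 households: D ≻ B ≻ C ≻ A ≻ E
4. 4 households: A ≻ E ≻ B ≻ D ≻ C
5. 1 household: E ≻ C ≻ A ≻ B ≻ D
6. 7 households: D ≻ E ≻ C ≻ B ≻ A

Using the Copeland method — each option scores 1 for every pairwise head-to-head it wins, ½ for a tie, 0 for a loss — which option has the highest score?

C: beats E and A; loses to B and D → score 2.
E: beats B and A; loses to C and D → score 2.
B: beats C and A; loses to E and D → score 2.
A: loses to C, E, B, and D → score 0.
D: beats C, E, B, and A → score 4.
D has the best pairwise record.

D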